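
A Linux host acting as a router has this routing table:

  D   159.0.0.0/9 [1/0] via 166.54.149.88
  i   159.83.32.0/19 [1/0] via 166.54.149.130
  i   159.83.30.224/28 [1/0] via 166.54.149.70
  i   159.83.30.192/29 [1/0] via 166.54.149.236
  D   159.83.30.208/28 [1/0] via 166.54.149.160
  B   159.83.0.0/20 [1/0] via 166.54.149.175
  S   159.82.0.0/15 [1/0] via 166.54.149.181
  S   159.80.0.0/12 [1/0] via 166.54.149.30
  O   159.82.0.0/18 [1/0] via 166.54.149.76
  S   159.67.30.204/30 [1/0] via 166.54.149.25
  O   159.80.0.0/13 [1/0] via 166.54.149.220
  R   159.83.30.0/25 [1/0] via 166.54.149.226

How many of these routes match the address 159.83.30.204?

Prefixes containing 159.83.30.204:
  159.0.0.0/9 (159.0.0.0 - 159.127.255.255)
  159.80.0.0/12 (159.80.0.0 - 159.95.255.255)
  159.80.0.0/13 (159.80.0.0 - 159.87.255.255)
  159.82.0.0/15 (159.82.0.0 - 159.83.255.255)
Total matching entries: 4.

4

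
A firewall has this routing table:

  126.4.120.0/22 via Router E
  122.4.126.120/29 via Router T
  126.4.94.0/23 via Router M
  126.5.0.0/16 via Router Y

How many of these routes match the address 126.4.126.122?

No listed prefix contains 126.4.126.122.
Total matching entries: 0.

0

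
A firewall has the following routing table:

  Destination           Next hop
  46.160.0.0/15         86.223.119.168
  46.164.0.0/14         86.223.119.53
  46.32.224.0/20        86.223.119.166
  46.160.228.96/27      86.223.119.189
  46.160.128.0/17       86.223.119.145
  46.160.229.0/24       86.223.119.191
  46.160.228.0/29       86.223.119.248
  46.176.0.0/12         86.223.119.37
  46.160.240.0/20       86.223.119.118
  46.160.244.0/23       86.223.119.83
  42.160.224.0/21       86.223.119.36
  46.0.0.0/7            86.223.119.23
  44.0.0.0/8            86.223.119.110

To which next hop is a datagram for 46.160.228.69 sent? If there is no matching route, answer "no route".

Routes whose prefix contains 46.160.228.69:
  46.0.0.0/7 (46.0.0.0 - 47.255.255.255) -> 86.223.119.23
  46.160.0.0/15 (46.160.0.0 - 46.161.255.255) -> 86.223.119.168
  46.160.128.0/17 (46.160.128.0 - 46.160.255.255) -> 86.223.119.145
More-specific entries that do NOT match:
  46.160.228.0/29 (46.160.228.0 - 46.160.228.7) does not contain 46.160.228.69
  46.160.228.96/27 (46.160.228.96 - 46.160.228.127) does not contain 46.160.228.69
  46.160.229.0/24 (46.160.229.0 - 46.160.229.255) does not contain 46.160.228.69
  46.160.244.0/23 (46.160.244.0 - 46.160.245.255) does not contain 46.160.228.69
  42.160.224.0/21 (42.160.224.0 - 42.160.231.255) does not contain 46.160.228.69
  46.32.224.0/20 (46.32.224.0 - 46.32.239.255) does not contain 46.160.228.69
  46.160.240.0/20 (46.160.240.0 - 46.160.255.255) does not contain 46.160.228.69
Longest matching prefix is /17 -> next hop 86.223.119.145.

86.223.119.145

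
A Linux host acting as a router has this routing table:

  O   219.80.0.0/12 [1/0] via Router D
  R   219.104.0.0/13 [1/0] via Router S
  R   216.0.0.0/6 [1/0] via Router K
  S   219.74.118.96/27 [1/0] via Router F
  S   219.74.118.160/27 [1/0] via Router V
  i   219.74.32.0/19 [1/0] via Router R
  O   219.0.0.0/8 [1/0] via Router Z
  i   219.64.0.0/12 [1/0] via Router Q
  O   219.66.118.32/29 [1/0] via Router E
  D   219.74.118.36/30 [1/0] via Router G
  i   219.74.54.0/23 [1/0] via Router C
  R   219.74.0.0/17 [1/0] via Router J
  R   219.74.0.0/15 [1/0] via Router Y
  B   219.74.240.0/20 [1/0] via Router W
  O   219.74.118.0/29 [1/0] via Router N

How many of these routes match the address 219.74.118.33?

5

Prefixes containing 219.74.118.33:
  216.0.0.0/6 (216.0.0.0 - 219.255.255.255)
  219.0.0.0/8 (219.0.0.0 - 219.255.255.255)
  219.64.0.0/12 (219.64.0.0 - 219.79.255.255)
  219.74.0.0/15 (219.74.0.0 - 219.75.255.255)
  219.74.0.0/17 (219.74.0.0 - 219.74.127.255)
Total matching entries: 5.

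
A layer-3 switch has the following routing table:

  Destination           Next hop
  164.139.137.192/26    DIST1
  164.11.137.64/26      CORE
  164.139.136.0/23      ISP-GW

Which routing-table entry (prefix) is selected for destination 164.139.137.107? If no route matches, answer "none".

164.139.136.0/23

Entries matching 164.139.137.107:
  164.139.136.0/23 (164.139.136.0 - 164.139.137.255)
Most specific is 164.139.136.0/23.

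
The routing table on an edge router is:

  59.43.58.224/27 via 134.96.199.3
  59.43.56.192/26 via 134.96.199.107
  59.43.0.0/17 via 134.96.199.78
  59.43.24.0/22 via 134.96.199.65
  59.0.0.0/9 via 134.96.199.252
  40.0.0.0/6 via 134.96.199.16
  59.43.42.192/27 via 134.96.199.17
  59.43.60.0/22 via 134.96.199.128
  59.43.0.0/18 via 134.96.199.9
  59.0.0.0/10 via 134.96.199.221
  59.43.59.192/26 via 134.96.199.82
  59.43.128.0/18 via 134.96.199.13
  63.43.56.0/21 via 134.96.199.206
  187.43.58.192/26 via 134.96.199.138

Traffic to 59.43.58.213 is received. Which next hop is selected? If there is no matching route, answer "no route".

134.96.199.9

Routes whose prefix contains 59.43.58.213:
  59.0.0.0/9 (59.0.0.0 - 59.127.255.255) -> 134.96.199.252
  59.0.0.0/10 (59.0.0.0 - 59.63.255.255) -> 134.96.199.221
  59.43.0.0/17 (59.43.0.0 - 59.43.127.255) -> 134.96.199.78
  59.43.0.0/18 (59.43.0.0 - 59.43.63.255) -> 134.96.199.9
More-specific entries that do NOT match:
  59.43.58.224/27 (59.43.58.224 - 59.43.58.255) does not contain 59.43.58.213
  59.43.42.192/27 (59.43.42.192 - 59.43.42.223) does not contain 59.43.58.213
  59.43.56.192/26 (59.43.56.192 - 59.43.56.255) does not contain 59.43.58.213
  59.43.59.192/26 (59.43.59.192 - 59.43.59.255) does not contain 59.43.58.213
  187.43.58.192/26 (187.43.58.192 - 187.43.58.255) does not contain 59.43.58.213
  59.43.24.0/22 (59.43.24.0 - 59.43.27.255) does not contain 59.43.58.213
  59.43.60.0/22 (59.43.60.0 - 59.43.63.255) does not contain 59.43.58.213
  63.43.56.0/21 (63.43.56.0 - 63.43.63.255) does not contain 59.43.58.213
Longest matching prefix is /18 -> next hop 134.96.199.9.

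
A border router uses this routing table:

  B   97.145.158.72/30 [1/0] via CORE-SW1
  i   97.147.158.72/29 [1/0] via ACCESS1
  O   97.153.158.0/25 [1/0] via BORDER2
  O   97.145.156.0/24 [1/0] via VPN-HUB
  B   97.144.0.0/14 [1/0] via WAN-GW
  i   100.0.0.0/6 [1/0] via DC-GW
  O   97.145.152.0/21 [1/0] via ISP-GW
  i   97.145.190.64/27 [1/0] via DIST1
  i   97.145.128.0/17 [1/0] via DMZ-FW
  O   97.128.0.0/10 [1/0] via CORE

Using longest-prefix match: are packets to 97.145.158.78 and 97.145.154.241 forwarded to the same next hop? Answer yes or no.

97.145.158.78: longest match 97.145.152.0/21 -> ISP-GW
97.145.154.241: longest match 97.145.152.0/21 -> ISP-GW

yes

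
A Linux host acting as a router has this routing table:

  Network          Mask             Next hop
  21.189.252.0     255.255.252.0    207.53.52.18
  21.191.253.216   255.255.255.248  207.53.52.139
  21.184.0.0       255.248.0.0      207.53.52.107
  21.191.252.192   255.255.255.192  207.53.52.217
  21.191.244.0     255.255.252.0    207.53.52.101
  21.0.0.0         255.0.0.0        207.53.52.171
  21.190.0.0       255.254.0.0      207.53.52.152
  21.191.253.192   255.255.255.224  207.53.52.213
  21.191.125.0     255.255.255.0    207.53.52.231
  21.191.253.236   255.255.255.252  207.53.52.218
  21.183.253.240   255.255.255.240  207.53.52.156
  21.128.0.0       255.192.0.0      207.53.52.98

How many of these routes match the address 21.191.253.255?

Prefixes containing 21.191.253.255:
  21.0.0.0/8 (21.0.0.0 - 21.255.255.255)
  21.128.0.0/10 (21.128.0.0 - 21.191.255.255)
  21.184.0.0/13 (21.184.0.0 - 21.191.255.255)
  21.190.0.0/15 (21.190.0.0 - 21.191.255.255)
Total matching entries: 4.

4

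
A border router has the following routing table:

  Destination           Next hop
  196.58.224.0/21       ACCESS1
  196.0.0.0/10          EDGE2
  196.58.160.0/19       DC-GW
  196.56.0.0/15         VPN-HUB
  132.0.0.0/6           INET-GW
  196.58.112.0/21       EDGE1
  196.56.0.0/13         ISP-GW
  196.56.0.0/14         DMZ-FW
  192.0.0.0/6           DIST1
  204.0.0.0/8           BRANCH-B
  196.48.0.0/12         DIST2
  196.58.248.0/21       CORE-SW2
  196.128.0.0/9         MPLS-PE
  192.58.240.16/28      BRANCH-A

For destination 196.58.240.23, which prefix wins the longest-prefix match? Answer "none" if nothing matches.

Entries matching 196.58.240.23:
  196.0.0.0/10 (196.0.0.0 - 196.63.255.255)
  196.48.0.0/12 (196.48.0.0 - 196.63.255.255)
  196.56.0.0/13 (196.56.0.0 - 196.63.255.255)
  196.56.0.0/14 (196.56.0.0 - 196.59.255.255)
Most specific is 196.56.0.0/14.

196.56.0.0/14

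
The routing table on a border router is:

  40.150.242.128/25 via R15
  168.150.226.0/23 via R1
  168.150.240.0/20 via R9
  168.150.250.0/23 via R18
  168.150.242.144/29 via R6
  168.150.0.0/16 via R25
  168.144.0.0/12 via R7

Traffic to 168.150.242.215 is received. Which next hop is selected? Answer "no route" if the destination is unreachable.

R9

Routes whose prefix contains 168.150.242.215:
  168.144.0.0/12 (168.144.0.0 - 168.159.255.255) -> R7
  168.150.0.0/16 (168.150.0.0 - 168.150.255.255) -> R25
  168.150.240.0/20 (168.150.240.0 - 168.150.255.255) -> R9
More-specific entries that do NOT match:
  168.150.242.144/29 (168.150.242.144 - 168.150.242.151) does not contain 168.150.242.215
  40.150.242.128/25 (40.150.242.128 - 40.150.242.255) does not contain 168.150.242.215
  168.150.226.0/23 (168.150.226.0 - 168.150.227.255) does not contain 168.150.242.215
  168.150.250.0/23 (168.150.250.0 - 168.150.251.255) does not contain 168.150.242.215
Longest matching prefix is /20 -> next hop R9.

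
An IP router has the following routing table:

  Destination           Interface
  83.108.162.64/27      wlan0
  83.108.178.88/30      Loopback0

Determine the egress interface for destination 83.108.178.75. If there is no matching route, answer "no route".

No entry's prefix contains 83.108.178.75; there is no default route.

no route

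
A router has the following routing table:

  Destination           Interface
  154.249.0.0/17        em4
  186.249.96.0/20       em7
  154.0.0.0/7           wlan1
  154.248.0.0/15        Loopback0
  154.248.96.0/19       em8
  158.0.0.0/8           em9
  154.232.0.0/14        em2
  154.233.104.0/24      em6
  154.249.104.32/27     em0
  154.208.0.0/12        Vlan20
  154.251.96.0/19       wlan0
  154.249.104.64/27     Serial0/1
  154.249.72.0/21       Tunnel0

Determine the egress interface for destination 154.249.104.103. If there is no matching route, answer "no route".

em4

Routes whose prefix contains 154.249.104.103:
  154.0.0.0/7 (154.0.0.0 - 155.255.255.255) -> wlan1
  154.248.0.0/15 (154.248.0.0 - 154.249.255.255) -> Loopback0
  154.249.0.0/17 (154.249.0.0 - 154.249.127.255) -> em4
More-specific entries that do NOT match:
  154.249.104.32/27 (154.249.104.32 - 154.249.104.63) does not contain 154.249.104.103
  154.249.104.64/27 (154.249.104.64 - 154.249.104.95) does not contain 154.249.104.103
  154.233.104.0/24 (154.233.104.0 - 154.233.104.255) does not contain 154.249.104.103
  154.249.72.0/21 (154.249.72.0 - 154.249.79.255) does not contain 154.249.104.103
  186.249.96.0/20 (186.249.96.0 - 186.249.111.255) does not contain 154.249.104.103
  154.248.96.0/19 (154.248.96.0 - 154.248.127.255) does not contain 154.249.104.103
  154.251.96.0/19 (154.251.96.0 - 154.251.127.255) does not contain 154.249.104.103
Longest matching prefix is /17 -> interface em4.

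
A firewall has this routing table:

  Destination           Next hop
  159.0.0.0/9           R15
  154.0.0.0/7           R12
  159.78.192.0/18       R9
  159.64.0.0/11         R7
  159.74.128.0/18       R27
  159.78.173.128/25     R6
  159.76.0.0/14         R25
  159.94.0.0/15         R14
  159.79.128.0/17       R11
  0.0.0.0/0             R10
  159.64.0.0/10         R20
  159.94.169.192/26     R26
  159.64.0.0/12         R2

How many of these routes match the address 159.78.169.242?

6

Prefixes containing 159.78.169.242:
  0.0.0.0/0 (default, matches everything)
  159.0.0.0/9 (159.0.0.0 - 159.127.255.255)
  159.64.0.0/10 (159.64.0.0 - 159.127.255.255)
  159.64.0.0/11 (159.64.0.0 - 159.95.255.255)
  159.64.0.0/12 (159.64.0.0 - 159.79.255.255)
  159.76.0.0/14 (159.76.0.0 - 159.79.255.255)
Total matching entries: 6.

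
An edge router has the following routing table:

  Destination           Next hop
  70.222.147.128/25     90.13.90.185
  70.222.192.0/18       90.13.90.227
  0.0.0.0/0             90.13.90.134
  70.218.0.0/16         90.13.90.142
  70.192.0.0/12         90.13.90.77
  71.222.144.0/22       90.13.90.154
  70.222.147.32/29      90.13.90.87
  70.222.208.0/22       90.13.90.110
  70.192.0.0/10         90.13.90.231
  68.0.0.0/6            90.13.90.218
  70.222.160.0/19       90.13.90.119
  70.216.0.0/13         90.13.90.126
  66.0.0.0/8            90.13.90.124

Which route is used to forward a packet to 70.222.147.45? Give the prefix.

Entries matching 70.222.147.45:
  0.0.0.0/0 (default, matches everything)
  68.0.0.0/6 (68.0.0.0 - 71.255.255.255)
  70.192.0.0/10 (70.192.0.0 - 70.255.255.255)
  70.216.0.0/13 (70.216.0.0 - 70.223.255.255)
Most specific is 70.216.0.0/13.

70.216.0.0/13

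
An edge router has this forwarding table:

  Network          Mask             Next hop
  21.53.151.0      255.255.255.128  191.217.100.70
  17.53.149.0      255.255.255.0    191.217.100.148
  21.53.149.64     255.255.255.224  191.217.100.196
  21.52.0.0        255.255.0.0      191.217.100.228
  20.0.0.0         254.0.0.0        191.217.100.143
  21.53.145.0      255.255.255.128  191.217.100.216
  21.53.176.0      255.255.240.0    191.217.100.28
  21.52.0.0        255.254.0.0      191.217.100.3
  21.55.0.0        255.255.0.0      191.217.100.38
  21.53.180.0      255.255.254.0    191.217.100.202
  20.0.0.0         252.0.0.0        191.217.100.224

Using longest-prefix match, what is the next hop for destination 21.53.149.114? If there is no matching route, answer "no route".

Routes whose prefix contains 21.53.149.114:
  20.0.0.0/6 (20.0.0.0 - 23.255.255.255) -> 191.217.100.224
  20.0.0.0/7 (20.0.0.0 - 21.255.255.255) -> 191.217.100.143
  21.52.0.0/15 (21.52.0.0 - 21.53.255.255) -> 191.217.100.3
More-specific entries that do NOT match:
  21.53.149.64/27 (21.53.149.64 - 21.53.149.95) does not contain 21.53.149.114
  21.53.151.0/25 (21.53.151.0 - 21.53.151.127) does not contain 21.53.149.114
  21.53.145.0/25 (21.53.145.0 - 21.53.145.127) does not contain 21.53.149.114
  17.53.149.0/24 (17.53.149.0 - 17.53.149.255) does not contain 21.53.149.114
  21.53.180.0/23 (21.53.180.0 - 21.53.181.255) does not contain 21.53.149.114
  21.53.176.0/20 (21.53.176.0 - 21.53.191.255) does not contain 21.53.149.114
  21.52.0.0/16 (21.52.0.0 - 21.52.255.255) does not contain 21.53.149.114
  21.55.0.0/16 (21.55.0.0 - 21.55.255.255) does not contain 21.53.149.114
Longest matching prefix is /15 -> next hop 191.217.100.3.

191.217.100.3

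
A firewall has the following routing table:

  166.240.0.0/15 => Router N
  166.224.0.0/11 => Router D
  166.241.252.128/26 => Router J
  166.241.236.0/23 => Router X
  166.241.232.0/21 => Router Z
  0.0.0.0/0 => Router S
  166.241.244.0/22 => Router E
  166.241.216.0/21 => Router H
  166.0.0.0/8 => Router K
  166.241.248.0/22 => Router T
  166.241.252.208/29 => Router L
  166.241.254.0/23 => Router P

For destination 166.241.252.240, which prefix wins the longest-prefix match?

Entries matching 166.241.252.240:
  0.0.0.0/0 (default, matches everything)
  166.0.0.0/8 (166.0.0.0 - 166.255.255.255)
  166.224.0.0/11 (166.224.0.0 - 166.255.255.255)
  166.240.0.0/15 (166.240.0.0 - 166.241.255.255)
Most specific is 166.240.0.0/15.

166.240.0.0/15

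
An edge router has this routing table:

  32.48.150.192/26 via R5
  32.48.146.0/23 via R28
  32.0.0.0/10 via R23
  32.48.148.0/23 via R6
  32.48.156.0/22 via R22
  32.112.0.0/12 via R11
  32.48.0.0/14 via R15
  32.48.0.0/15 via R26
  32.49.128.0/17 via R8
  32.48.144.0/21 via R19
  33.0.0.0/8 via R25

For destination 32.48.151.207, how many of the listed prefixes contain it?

Prefixes containing 32.48.151.207:
  32.0.0.0/10 (32.0.0.0 - 32.63.255.255)
  32.48.0.0/14 (32.48.0.0 - 32.51.255.255)
  32.48.0.0/15 (32.48.0.0 - 32.49.255.255)
  32.48.144.0/21 (32.48.144.0 - 32.48.151.255)
Total matching entries: 4.

4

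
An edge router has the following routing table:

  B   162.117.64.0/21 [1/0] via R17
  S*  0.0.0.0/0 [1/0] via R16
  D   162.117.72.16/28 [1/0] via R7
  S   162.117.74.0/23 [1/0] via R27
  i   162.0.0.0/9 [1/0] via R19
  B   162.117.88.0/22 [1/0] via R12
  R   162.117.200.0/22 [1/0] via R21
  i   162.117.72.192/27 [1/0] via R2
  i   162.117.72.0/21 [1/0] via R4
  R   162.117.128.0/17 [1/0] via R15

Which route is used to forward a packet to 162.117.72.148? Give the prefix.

162.117.72.0/21

Entries matching 162.117.72.148:
  0.0.0.0/0 (default, matches everything)
  162.0.0.0/9 (162.0.0.0 - 162.127.255.255)
  162.117.72.0/21 (162.117.72.0 - 162.117.79.255)
Most specific is 162.117.72.0/21.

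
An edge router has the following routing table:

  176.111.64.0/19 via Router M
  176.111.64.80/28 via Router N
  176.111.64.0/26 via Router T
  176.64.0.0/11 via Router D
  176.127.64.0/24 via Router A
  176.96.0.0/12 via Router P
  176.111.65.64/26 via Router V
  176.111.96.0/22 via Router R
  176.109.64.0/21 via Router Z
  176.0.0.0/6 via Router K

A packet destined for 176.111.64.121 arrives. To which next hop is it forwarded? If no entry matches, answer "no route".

Router M

Routes whose prefix contains 176.111.64.121:
  176.0.0.0/6 (176.0.0.0 - 179.255.255.255) -> Router K
  176.96.0.0/12 (176.96.0.0 - 176.111.255.255) -> Router P
  176.111.64.0/19 (176.111.64.0 - 176.111.95.255) -> Router M
More-specific entries that do NOT match:
  176.111.64.80/28 (176.111.64.80 - 176.111.64.95) does not contain 176.111.64.121
  176.111.64.0/26 (176.111.64.0 - 176.111.64.63) does not contain 176.111.64.121
  176.111.65.64/26 (176.111.65.64 - 176.111.65.127) does not contain 176.111.64.121
  176.127.64.0/24 (176.127.64.0 - 176.127.64.255) does not contain 176.111.64.121
  176.111.96.0/22 (176.111.96.0 - 176.111.99.255) does not contain 176.111.64.121
  176.109.64.0/21 (176.109.64.0 - 176.109.71.255) does not contain 176.111.64.121
Longest matching prefix is /19 -> next hop Router M.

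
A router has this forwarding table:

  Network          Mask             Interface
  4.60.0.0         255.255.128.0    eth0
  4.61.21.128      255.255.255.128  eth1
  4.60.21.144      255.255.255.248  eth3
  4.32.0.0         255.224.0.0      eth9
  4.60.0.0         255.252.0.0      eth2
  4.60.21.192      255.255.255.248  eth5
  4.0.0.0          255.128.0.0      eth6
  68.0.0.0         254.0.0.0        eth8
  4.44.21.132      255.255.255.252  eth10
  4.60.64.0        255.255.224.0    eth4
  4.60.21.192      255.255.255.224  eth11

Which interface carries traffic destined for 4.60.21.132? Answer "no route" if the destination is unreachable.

eth0

Routes whose prefix contains 4.60.21.132:
  4.0.0.0/9 (4.0.0.0 - 4.127.255.255) -> eth6
  4.32.0.0/11 (4.32.0.0 - 4.63.255.255) -> eth9
  4.60.0.0/14 (4.60.0.0 - 4.63.255.255) -> eth2
  4.60.0.0/17 (4.60.0.0 - 4.60.127.255) -> eth0
More-specific entries that do NOT match:
  4.44.21.132/30 (4.44.21.132 - 4.44.21.135) does not contain 4.60.21.132
  4.60.21.144/29 (4.60.21.144 - 4.60.21.151) does not contain 4.60.21.132
  4.60.21.192/29 (4.60.21.192 - 4.60.21.199) does not contain 4.60.21.132
  4.60.21.192/27 (4.60.21.192 - 4.60.21.223) does not contain 4.60.21.132
  4.61.21.128/25 (4.61.21.128 - 4.61.21.255) does not contain 4.60.21.132
  4.60.64.0/19 (4.60.64.0 - 4.60.95.255) does not contain 4.60.21.132
Longest matching prefix is /17 -> interface eth0.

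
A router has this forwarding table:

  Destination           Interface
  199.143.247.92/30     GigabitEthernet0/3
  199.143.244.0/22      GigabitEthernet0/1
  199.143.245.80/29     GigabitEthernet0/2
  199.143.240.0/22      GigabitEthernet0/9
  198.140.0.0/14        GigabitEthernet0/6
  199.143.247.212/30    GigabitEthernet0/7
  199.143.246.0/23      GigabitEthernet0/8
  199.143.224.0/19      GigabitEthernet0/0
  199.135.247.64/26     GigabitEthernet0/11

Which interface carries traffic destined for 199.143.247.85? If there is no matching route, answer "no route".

GigabitEthernet0/8

Routes whose prefix contains 199.143.247.85:
  199.143.224.0/19 (199.143.224.0 - 199.143.255.255) -> GigabitEthernet0/0
  199.143.244.0/22 (199.143.244.0 - 199.143.247.255) -> GigabitEthernet0/1
  199.143.246.0/23 (199.143.246.0 - 199.143.247.255) -> GigabitEthernet0/8
More-specific entries that do NOT match:
  199.143.247.92/30 (199.143.247.92 - 199.143.247.95) does not contain 199.143.247.85
  199.143.247.212/30 (199.143.247.212 - 199.143.247.215) does not contain 199.143.247.85
  199.143.245.80/29 (199.143.245.80 - 199.143.245.87) does not contain 199.143.247.85
  199.135.247.64/26 (199.135.247.64 - 199.135.247.127) does not contain 199.143.247.85
Longest matching prefix is /23 -> interface GigabitEthernet0/8.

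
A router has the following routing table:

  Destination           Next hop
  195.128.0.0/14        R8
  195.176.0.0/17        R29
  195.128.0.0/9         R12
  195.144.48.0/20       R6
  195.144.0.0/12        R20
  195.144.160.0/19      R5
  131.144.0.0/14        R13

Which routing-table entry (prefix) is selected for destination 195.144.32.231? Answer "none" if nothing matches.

195.144.0.0/12

Entries matching 195.144.32.231:
  195.128.0.0/9 (195.128.0.0 - 195.255.255.255)
  195.144.0.0/12 (195.144.0.0 - 195.159.255.255)
Most specific is 195.144.0.0/12.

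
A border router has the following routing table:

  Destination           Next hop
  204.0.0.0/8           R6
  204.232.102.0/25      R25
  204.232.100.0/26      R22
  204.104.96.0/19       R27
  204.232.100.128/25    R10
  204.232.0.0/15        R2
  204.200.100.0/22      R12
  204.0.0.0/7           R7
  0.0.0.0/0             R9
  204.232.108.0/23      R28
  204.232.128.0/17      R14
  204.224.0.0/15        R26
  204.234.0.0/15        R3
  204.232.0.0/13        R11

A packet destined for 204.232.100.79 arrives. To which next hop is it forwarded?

R2

Routes whose prefix contains 204.232.100.79:
  0.0.0.0/0 (default, matches everything) -> R9
  204.0.0.0/7 (204.0.0.0 - 205.255.255.255) -> R7
  204.0.0.0/8 (204.0.0.0 - 204.255.255.255) -> R6
  204.232.0.0/13 (204.232.0.0 - 204.239.255.255) -> R11
  204.232.0.0/15 (204.232.0.0 - 204.233.255.255) -> R2
More-specific entries that do NOT match:
  204.232.100.0/26 (204.232.100.0 - 204.232.100.63) does not contain 204.232.100.79
  204.232.102.0/25 (204.232.102.0 - 204.232.102.127) does not contain 204.232.100.79
  204.232.100.128/25 (204.232.100.128 - 204.232.100.255) does not contain 204.232.100.79
  204.232.108.0/23 (204.232.108.0 - 204.232.109.255) does not contain 204.232.100.79
  204.200.100.0/22 (204.200.100.0 - 204.200.103.255) does not contain 204.232.100.79
  204.104.96.0/19 (204.104.96.0 - 204.104.127.255) does not contain 204.232.100.79
  204.232.128.0/17 (204.232.128.0 - 204.232.255.255) does not contain 204.232.100.79
Longest matching prefix is /15 -> next hop R2.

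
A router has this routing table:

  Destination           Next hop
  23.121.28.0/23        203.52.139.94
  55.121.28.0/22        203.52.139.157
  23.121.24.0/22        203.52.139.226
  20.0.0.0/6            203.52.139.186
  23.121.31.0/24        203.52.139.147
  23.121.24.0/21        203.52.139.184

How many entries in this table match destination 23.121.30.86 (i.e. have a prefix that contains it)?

2

Prefixes containing 23.121.30.86:
  20.0.0.0/6 (20.0.0.0 - 23.255.255.255)
  23.121.24.0/21 (23.121.24.0 - 23.121.31.255)
Total matching entries: 2.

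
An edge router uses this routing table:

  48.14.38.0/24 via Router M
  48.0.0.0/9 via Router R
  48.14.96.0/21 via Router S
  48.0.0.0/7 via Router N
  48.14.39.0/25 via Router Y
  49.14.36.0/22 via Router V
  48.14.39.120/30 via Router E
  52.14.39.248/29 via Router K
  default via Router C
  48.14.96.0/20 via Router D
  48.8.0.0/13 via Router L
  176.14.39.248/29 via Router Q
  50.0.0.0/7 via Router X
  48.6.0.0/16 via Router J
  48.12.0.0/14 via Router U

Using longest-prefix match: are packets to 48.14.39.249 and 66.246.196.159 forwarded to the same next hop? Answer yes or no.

no

48.14.39.249: longest match 48.12.0.0/14 -> Router U
66.246.196.159: longest match 0.0.0.0/0 -> Router C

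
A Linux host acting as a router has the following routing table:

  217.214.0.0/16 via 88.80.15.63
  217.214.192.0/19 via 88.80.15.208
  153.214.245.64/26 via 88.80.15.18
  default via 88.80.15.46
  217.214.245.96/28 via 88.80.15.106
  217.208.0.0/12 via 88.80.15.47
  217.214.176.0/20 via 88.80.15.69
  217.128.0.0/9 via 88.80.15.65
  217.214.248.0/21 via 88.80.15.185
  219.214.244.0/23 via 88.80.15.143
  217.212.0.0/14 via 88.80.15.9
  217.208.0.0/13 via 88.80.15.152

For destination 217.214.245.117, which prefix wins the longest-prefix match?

217.214.0.0/16

Entries matching 217.214.245.117:
  0.0.0.0/0 (default, matches everything)
  217.128.0.0/9 (217.128.0.0 - 217.255.255.255)
  217.208.0.0/12 (217.208.0.0 - 217.223.255.255)
  217.208.0.0/13 (217.208.0.0 - 217.215.255.255)
  217.212.0.0/14 (217.212.0.0 - 217.215.255.255)
  217.214.0.0/16 (217.214.0.0 - 217.214.255.255)
Most specific is 217.214.0.0/16.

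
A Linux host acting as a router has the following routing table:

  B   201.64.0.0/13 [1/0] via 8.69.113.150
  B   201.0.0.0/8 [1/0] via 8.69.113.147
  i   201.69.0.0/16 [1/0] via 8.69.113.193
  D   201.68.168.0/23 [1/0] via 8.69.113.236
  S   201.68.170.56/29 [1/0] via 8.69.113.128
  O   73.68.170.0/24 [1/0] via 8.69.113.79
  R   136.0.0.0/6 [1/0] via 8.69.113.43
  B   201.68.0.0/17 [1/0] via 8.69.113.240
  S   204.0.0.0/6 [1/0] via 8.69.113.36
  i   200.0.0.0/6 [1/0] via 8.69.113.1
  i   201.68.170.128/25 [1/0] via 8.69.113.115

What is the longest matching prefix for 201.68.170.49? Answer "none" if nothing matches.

Entries matching 201.68.170.49:
  200.0.0.0/6 (200.0.0.0 - 203.255.255.255)
  201.0.0.0/8 (201.0.0.0 - 201.255.255.255)
  201.64.0.0/13 (201.64.0.0 - 201.71.255.255)
Most specific is 201.64.0.0/13.

201.64.0.0/13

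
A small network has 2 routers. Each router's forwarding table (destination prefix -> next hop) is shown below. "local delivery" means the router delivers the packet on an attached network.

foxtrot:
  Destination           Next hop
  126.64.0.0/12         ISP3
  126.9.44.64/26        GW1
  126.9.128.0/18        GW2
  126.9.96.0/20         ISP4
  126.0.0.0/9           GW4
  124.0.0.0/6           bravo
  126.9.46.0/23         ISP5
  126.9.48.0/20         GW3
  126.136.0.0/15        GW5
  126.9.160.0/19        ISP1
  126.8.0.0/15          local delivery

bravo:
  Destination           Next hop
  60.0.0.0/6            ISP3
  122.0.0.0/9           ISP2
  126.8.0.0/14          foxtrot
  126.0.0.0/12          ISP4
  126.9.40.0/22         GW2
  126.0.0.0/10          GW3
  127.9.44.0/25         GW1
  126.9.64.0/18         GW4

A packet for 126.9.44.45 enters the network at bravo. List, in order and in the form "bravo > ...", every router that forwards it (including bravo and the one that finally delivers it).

At bravo: longest match for 126.9.44.45 is 126.8.0.0/14 -> foxtrot
At foxtrot: longest match for 126.9.44.45 is 126.8.0.0/15 -> local delivery

bravo > foxtrot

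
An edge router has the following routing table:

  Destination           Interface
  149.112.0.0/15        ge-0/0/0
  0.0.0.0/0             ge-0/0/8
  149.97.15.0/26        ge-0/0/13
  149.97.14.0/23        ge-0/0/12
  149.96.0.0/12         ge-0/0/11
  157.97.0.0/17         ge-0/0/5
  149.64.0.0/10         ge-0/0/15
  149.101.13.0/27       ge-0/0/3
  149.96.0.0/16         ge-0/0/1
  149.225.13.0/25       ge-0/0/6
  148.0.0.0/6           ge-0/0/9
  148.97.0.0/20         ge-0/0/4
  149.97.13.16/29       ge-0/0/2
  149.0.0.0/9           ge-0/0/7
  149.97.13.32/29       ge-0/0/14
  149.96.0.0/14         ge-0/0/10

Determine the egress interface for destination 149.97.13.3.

ge-0/0/10

Routes whose prefix contains 149.97.13.3:
  0.0.0.0/0 (default, matches everything) -> ge-0/0/8
  148.0.0.0/6 (148.0.0.0 - 151.255.255.255) -> ge-0/0/9
  149.0.0.0/9 (149.0.0.0 - 149.127.255.255) -> ge-0/0/7
  149.64.0.0/10 (149.64.0.0 - 149.127.255.255) -> ge-0/0/15
  149.96.0.0/12 (149.96.0.0 - 149.111.255.255) -> ge-0/0/11
  149.96.0.0/14 (149.96.0.0 - 149.99.255.255) -> ge-0/0/10
More-specific entries that do NOT match:
  149.97.13.16/29 (149.97.13.16 - 149.97.13.23) does not contain 149.97.13.3
  149.97.13.32/29 (149.97.13.32 - 149.97.13.39) does not contain 149.97.13.3
  149.101.13.0/27 (149.101.13.0 - 149.101.13.31) does not contain 149.97.13.3
  149.97.15.0/26 (149.97.15.0 - 149.97.15.63) does not contain 149.97.13.3
  149.225.13.0/25 (149.225.13.0 - 149.225.13.127) does not contain 149.97.13.3
  149.97.14.0/23 (149.97.14.0 - 149.97.15.255) does not contain 149.97.13.3
  148.97.0.0/20 (148.97.0.0 - 148.97.15.255) does not contain 149.97.13.3
  157.97.0.0/17 (157.97.0.0 - 157.97.127.255) does not contain 149.97.13.3
  149.96.0.0/16 (149.96.0.0 - 149.96.255.255) does not contain 149.97.13.3
  149.112.0.0/15 (149.112.0.0 - 149.113.255.255) does not contain 149.97.13.3
Longest matching prefix is /14 -> interface ge-0/0/10.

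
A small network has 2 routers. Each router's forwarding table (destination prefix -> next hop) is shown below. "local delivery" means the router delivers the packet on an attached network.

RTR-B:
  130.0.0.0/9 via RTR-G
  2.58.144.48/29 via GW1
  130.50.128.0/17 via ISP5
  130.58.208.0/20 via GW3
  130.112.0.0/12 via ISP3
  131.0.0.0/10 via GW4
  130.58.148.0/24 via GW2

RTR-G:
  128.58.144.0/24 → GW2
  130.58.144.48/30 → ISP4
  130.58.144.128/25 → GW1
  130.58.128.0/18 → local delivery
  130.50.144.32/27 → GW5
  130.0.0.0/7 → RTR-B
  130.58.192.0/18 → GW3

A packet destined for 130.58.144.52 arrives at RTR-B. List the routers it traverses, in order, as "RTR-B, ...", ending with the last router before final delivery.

At RTR-B: longest match for 130.58.144.52 is 130.0.0.0/9 -> RTR-G
At RTR-G: longest match for 130.58.144.52 is 130.58.128.0/18 -> local delivery

RTR-B, RTR-G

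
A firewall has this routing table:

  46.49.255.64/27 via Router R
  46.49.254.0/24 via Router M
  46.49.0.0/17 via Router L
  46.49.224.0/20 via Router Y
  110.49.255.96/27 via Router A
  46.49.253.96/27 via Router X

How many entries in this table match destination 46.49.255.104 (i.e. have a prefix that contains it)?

0

No listed prefix contains 46.49.255.104.
Total matching entries: 0.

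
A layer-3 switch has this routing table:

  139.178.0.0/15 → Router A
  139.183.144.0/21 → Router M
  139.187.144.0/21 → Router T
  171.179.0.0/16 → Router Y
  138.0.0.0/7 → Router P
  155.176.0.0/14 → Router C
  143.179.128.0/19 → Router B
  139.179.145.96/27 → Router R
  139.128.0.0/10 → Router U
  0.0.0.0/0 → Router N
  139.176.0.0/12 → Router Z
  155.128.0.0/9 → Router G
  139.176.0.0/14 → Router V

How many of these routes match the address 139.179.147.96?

Prefixes containing 139.179.147.96:
  0.0.0.0/0 (default, matches everything)
  138.0.0.0/7 (138.0.0.0 - 139.255.255.255)
  139.128.0.0/10 (139.128.0.0 - 139.191.255.255)
  139.176.0.0/12 (139.176.0.0 - 139.191.255.255)
  139.176.0.0/14 (139.176.0.0 - 139.179.255.255)
  139.178.0.0/15 (139.178.0.0 - 139.179.255.255)
Total matching entries: 6.

6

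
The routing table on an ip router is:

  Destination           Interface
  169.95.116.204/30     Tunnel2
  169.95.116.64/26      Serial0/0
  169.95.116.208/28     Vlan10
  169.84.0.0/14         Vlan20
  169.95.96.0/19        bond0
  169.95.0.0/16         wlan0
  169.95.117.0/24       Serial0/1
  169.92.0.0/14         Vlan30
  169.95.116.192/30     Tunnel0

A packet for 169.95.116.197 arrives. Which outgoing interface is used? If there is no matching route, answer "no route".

Routes whose prefix contains 169.95.116.197:
  169.92.0.0/14 (169.92.0.0 - 169.95.255.255) -> Vlan30
  169.95.0.0/16 (169.95.0.0 - 169.95.255.255) -> wlan0
  169.95.96.0/19 (169.95.96.0 - 169.95.127.255) -> bond0
More-specific entries that do NOT match:
  169.95.116.204/30 (169.95.116.204 - 169.95.116.207) does not contain 169.95.116.197
  169.95.116.192/30 (169.95.116.192 - 169.95.116.195) does not contain 169.95.116.197
  169.95.116.208/28 (169.95.116.208 - 169.95.116.223) does not contain 169.95.116.197
  169.95.116.64/26 (169.95.116.64 - 169.95.116.127) does not contain 169.95.116.197
  169.95.117.0/24 (169.95.117.0 - 169.95.117.255) does not contain 169.95.116.197
Longest matching prefix is /19 -> interface bond0.

bond0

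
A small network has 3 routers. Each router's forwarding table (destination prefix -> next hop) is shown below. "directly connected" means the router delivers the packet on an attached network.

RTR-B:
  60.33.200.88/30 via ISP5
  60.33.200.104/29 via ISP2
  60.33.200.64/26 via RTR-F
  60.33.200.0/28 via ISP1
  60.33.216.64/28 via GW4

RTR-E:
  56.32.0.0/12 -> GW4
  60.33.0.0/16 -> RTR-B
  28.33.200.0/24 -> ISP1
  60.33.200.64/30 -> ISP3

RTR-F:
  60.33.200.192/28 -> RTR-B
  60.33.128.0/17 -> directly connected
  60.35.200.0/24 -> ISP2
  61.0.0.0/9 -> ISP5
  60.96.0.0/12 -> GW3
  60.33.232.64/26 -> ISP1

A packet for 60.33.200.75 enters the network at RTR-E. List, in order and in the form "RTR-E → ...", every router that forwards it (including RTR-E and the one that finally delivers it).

At RTR-E: longest match for 60.33.200.75 is 60.33.0.0/16 -> RTR-B
At RTR-B: longest match for 60.33.200.75 is 60.33.200.64/26 -> RTR-F
At RTR-F: longest match for 60.33.200.75 is 60.33.128.0/17 -> directly connected

RTR-E → RTR-B → RTR-F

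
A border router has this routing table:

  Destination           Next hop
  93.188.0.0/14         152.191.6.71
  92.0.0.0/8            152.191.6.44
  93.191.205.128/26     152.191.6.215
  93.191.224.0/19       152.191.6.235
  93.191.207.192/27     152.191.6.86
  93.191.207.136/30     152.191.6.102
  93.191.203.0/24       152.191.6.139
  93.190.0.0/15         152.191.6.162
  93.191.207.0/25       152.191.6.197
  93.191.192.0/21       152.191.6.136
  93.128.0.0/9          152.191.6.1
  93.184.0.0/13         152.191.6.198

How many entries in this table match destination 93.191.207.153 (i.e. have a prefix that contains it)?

Prefixes containing 93.191.207.153:
  93.128.0.0/9 (93.128.0.0 - 93.255.255.255)
  93.184.0.0/13 (93.184.0.0 - 93.191.255.255)
  93.188.0.0/14 (93.188.0.0 - 93.191.255.255)
  93.190.0.0/15 (93.190.0.0 - 93.191.255.255)
Total matching entries: 4.

4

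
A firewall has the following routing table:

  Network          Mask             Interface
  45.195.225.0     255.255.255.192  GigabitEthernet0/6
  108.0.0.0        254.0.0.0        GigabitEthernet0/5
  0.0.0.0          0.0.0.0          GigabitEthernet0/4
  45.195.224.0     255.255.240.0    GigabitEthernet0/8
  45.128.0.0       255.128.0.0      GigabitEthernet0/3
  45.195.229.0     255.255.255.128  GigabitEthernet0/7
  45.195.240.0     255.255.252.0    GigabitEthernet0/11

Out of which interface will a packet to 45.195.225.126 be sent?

Routes whose prefix contains 45.195.225.126:
  0.0.0.0/0 (default, matches everything) -> GigabitEthernet0/4
  45.128.0.0/9 (45.128.0.0 - 45.255.255.255) -> GigabitEthernet0/3
  45.195.224.0/20 (45.195.224.0 - 45.195.239.255) -> GigabitEthernet0/8
More-specific entries that do NOT match:
  45.195.225.0/26 (45.195.225.0 - 45.195.225.63) does not contain 45.195.225.126
  45.195.229.0/25 (45.195.229.0 - 45.195.229.127) does not contain 45.195.225.126
  45.195.240.0/22 (45.195.240.0 - 45.195.243.255) does not contain 45.195.225.126
Longest matching prefix is /20 -> interface GigabitEthernet0/8.

GigabitEthernet0/8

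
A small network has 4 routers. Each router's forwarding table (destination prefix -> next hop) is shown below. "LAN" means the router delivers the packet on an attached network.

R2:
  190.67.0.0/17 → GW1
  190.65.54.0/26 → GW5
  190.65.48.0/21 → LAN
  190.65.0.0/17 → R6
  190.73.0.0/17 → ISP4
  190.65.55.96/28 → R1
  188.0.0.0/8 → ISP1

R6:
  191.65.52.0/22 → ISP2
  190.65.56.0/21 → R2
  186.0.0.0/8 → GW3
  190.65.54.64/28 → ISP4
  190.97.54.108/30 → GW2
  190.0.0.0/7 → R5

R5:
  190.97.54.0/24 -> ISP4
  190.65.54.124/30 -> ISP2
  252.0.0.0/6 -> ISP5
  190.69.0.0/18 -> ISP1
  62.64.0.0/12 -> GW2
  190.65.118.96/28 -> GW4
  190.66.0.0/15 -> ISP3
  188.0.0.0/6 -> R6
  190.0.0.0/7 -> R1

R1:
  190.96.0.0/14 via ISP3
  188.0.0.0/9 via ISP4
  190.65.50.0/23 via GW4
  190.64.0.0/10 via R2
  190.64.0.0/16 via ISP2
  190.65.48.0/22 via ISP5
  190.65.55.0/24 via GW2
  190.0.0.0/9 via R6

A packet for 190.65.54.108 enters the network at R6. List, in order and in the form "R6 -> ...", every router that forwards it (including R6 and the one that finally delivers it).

R6 -> R5 -> R1 -> R2

At R6: longest match for 190.65.54.108 is 190.0.0.0/7 -> R5
At R5: longest match for 190.65.54.108 is 190.0.0.0/7 -> R1
At R1: longest match for 190.65.54.108 is 190.64.0.0/10 -> R2
At R2: longest match for 190.65.54.108 is 190.65.48.0/21 -> LAN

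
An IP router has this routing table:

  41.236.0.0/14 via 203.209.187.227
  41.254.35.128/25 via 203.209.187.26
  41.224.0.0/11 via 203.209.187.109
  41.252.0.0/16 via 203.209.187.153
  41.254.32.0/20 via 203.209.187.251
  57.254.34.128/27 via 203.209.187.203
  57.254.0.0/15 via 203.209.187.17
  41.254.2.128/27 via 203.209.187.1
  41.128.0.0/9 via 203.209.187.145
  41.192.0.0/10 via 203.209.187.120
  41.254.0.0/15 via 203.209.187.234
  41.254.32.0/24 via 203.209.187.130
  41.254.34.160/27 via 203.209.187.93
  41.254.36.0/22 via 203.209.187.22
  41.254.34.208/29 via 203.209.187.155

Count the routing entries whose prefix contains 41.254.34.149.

5

Prefixes containing 41.254.34.149:
  41.128.0.0/9 (41.128.0.0 - 41.255.255.255)
  41.192.0.0/10 (41.192.0.0 - 41.255.255.255)
  41.224.0.0/11 (41.224.0.0 - 41.255.255.255)
  41.254.0.0/15 (41.254.0.0 - 41.255.255.255)
  41.254.32.0/20 (41.254.32.0 - 41.254.47.255)
Total matching entries: 5.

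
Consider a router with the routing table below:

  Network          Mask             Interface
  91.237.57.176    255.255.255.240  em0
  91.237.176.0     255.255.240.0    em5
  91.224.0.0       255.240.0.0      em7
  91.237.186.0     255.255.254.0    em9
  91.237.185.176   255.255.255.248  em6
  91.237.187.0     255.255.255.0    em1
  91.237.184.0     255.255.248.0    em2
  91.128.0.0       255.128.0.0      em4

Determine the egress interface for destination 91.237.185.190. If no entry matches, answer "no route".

Routes whose prefix contains 91.237.185.190:
  91.128.0.0/9 (91.128.0.0 - 91.255.255.255) -> em4
  91.224.0.0/12 (91.224.0.0 - 91.239.255.255) -> em7
  91.237.176.0/20 (91.237.176.0 - 91.237.191.255) -> em5
  91.237.184.0/21 (91.237.184.0 - 91.237.191.255) -> em2
More-specific entries that do NOT match:
  91.237.185.176/29 (91.237.185.176 - 91.237.185.183) does not contain 91.237.185.190
  91.237.57.176/28 (91.237.57.176 - 91.237.57.191) does not contain 91.237.185.190
  91.237.187.0/24 (91.237.187.0 - 91.237.187.255) does not contain 91.237.185.190
  91.237.186.0/23 (91.237.186.0 - 91.237.187.255) does not contain 91.237.185.190
Longest matching prefix is /21 -> interface em2.

em2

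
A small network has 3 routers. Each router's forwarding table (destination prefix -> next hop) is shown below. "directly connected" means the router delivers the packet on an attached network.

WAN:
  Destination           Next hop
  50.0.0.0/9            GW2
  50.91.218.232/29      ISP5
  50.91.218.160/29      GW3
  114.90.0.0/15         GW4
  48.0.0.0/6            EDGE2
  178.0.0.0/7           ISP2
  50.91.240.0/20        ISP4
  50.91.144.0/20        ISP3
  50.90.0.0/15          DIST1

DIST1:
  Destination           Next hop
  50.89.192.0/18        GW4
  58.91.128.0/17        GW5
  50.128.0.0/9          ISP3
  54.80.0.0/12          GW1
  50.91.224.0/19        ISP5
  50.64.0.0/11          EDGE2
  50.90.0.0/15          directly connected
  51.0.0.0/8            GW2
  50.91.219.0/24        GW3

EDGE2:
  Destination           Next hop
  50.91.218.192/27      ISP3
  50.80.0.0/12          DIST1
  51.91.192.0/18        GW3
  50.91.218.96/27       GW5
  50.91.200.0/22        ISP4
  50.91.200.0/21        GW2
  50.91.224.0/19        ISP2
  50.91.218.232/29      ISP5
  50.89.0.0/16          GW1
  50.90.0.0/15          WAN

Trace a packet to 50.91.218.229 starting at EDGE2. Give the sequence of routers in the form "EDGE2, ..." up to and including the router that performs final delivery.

EDGE2, WAN, DIST1

At EDGE2: longest match for 50.91.218.229 is 50.90.0.0/15 -> WAN
At WAN: longest match for 50.91.218.229 is 50.90.0.0/15 -> DIST1
At DIST1: longest match for 50.91.218.229 is 50.90.0.0/15 -> directly connected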